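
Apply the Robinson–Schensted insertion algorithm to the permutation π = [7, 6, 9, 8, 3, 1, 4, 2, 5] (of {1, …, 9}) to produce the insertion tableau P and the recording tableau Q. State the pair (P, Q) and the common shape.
P = [1, 2, 5] / [3, 4] / [6, 8] / [7, 9];  Q = [1, 3, 9] / [2, 4] / [5, 7] / [6, 8];  common shape = (3, 2, 2, 2)

Row-insert the values π_1, π_2, … into P one at a time, bumping the leftmost entry strictly greater than the inserted value down to the next row. The recording tableau Q records, in position (i, j), the step at which that cell was added to P.
  Insert 7 (step 1): P = [7];  Q = [1]
  Insert 6 (step 2): P = [6] / [7];  Q = [1] / [2]
  Insert 9 (step 3): P = [6, 9] / [7];  Q = [1, 3] / [2]
  Insert 8 (step 4): P = [6, 8] / [7, 9];  Q = [1, 3] / [2, 4]
  Insert 3 (step 5): P = [3, 8] / [6, 9] / [7];  Q = [1, 3] / [2, 4] / [5]
  Insert 1 (step 6): P = [1, 8] / [3, 9] / [6] / [7];  Q = [1, 3] / [2, 4] / [5] / [6]
  Insert 4 (step 7): P = [1, 4] / [3, 8] / [6, 9] / [7];  Q = [1, 3] / [2, 4] / [5, 7] / [6]
  Insert 2 (step 8): P = [1, 2] / [3, 4] / [6, 8] / [7, 9];  Q = [1, 3] / [2, 4] / [5, 7] / [6, 8]
  Insert 5 (step 9): P = [1, 2, 5] / [3, 4] / [6, 8] / [7, 9];  Q = [1, 3, 9] / [2, 4] / [5, 7] / [6, 8]
Final shape: (3, 2, 2, 2).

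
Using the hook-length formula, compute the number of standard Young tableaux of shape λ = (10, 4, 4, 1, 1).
# SYT of shape (10, 4, 4, 1, 1) = 20155200

Hook-length formula: f^λ = n! / Π hook(c), product over all cells c of the Young diagram. For λ = (10, 4, 4, 1, 1), n = 20 boxes. Hook lengths by row (left-to-right, top-to-bottom): [14, 11, 10, 9, 6, 5, 4, 3, 2, 1]; [7, 4, 3, 2]; [6, 3, 2, 1]; [2]; [1]. Product of hooks = 120708403200. So f^λ = 20! / 120708403200 = 2432902008176640000 / 120708403200 = 20155200.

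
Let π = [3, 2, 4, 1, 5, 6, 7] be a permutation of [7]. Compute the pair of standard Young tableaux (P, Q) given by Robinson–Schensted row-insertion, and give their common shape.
P = [1, 4, 5, 6, 7] / [2] / [3];  Q = [1, 3, 5, 6, 7] / [2] / [4];  common shape = (5, 1, 1)

Row-insert the values π_1, π_2, … into P one at a time, bumping the leftmost entry strictly greater than the inserted value down to the next row. The recording tableau Q records, in position (i, j), the step at which that cell was added to P.
  Insert 3 (step 1): P = [3];  Q = [1]
  Insert 2 (step 2): P = [2] / [3];  Q = [1] / [2]
  Insert 4 (step 3): P = [2, 4] / [3];  Q = [1, 3] / [2]
  Insert 1 (step 4): P = [1, 4] / [2] / [3];  Q = [1, 3] / [2] / [4]
  Insert 5 (step 5): P = [1, 4, 5] / [2] / [3];  Q = [1, 3, 5] / [2] / [4]
  Insert 6 (step 6): P = [1, 4, 5, 6] / [2] / [3];  Q = [1, 3, 5, 6] / [2] / [4]
  Insert 7 (step 7): P = [1, 4, 5, 6, 7] / [2] / [3];  Q = [1, 3, 5, 6, 7] / [2] / [4]
Final shape: (5, 1, 1).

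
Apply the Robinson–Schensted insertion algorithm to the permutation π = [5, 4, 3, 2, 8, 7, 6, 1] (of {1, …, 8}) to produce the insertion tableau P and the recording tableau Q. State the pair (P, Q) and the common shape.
P = [1, 6] / [2, 7] / [3, 8] / [4] / [5];  Q = [1, 5] / [2, 6] / [3, 7] / [4] / [8];  common shape = (2, 2, 2, 1, 1)

Row-insert the values π_1, π_2, … into P one at a time, bumping the leftmost entry strictly greater than the inserted value down to the next row. The recording tableau Q records, in position (i, j), the step at which that cell was added to P.
  Insert 5 (step 1): P = [5];  Q = [1]
  Insert 4 (step 2): P = [4] / [5];  Q = [1] / [2]
  Insert 3 (step 3): P = [3] / [4] / [5];  Q = [1] / [2] / [3]
  Insert 2 (step 4): P = [2] / [3] / [4] / [5];  Q = [1] / [2] / [3] / [4]
  Insert 8 (step 5): P = [2, 8] / [3] / [4] / [5];  Q = [1, 5] / [2] / [3] / [4]
  Insert 7 (step 6): P = [2, 7] / [3, 8] / [4] / [5];  Q = [1, 5] / [2, 6] / [3] / [4]
  Insert 6 (step 7): P = [2, 6] / [3, 7] / [4, 8] / [5];  Q = [1, 5] / [2, 6] / [3, 7] / [4]
  Insert 1 (step 8): P = [1, 6] / [2, 7] / [3, 8] / [4] / [5];  Q = [1, 5] / [2, 6] / [3, 7] / [4] / [8]
Final shape: (2, 2, 2, 1, 1).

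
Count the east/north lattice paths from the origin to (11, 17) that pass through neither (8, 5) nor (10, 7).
Number of paths = 20759609

Inclusion–exclusion. Total paths: C(28, 11) = 21474180. Through P₁: C(13, 8)·C(15, 3) = 585585. Through P₂: C(17, 10)·C(11, 1) = 213928. Since P₁ is strictly southwest of P₂, a monotone path through both must visit P₁ then P₂; paths through both = C(13, 8)·C(4, 2)·C(11, 1) = 84942. Avoid both = 21474180 − 585585 − 213928 + 84942 = 20759609.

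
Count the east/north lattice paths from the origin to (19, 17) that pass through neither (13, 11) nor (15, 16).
Number of paths = 5050453689

Inclusion–exclusion. Total paths: C(36, 19) = 8597496600. Through P₁: C(24, 13)·C(12, 6) = 2306437056. Through P₂: C(31, 15)·C(5, 4) = 1502700975. Since P₁ is strictly southwest of P₂, a monotone path through both must visit P₁ then P₂; paths through both = C(24, 13)·C(7, 2)·C(5, 4) = 262095120. Avoid both = 8597496600 − 2306437056 − 1502700975 + 262095120 = 5050453689.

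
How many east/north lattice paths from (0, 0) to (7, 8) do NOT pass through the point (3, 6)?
Number of paths = 5175

Total paths from (0, 0) to (7, 8): C(15, 7) = 6435. Paths through (3, 6): (paths (0, 0) → (3, 6)) × (paths (3, 6) → (7, 8)) = C(9, 3) · C(6, 4) = 84 · 15 = 1260. Avoidance count = 6435 − 1260 = 5175.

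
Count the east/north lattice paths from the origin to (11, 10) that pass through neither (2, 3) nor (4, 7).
Number of paths = 216716

Inclusion–exclusion. Total paths: C(21, 11) = 352716. Through P₁: C(5, 2)·C(16, 9) = 114400. Through P₂: C(11, 4)·C(10, 7) = 39600. Since P₁ is strictly southwest of P₂, a monotone path through both must visit P₁ then P₂; paths through both = C(5, 2)·C(6, 2)·C(10, 7) = 18000. Avoid both = 352716 − 114400 − 39600 + 18000 = 216716.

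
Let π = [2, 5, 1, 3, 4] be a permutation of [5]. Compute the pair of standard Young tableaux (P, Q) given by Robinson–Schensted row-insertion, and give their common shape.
P = [1, 3, 4] / [2, 5];  Q = [1, 2, 5] / [3, 4];  common shape = (3, 2)

Row-insert the values π_1, π_2, … into P one at a time, bumping the leftmost entry strictly greater than the inserted value down to the next row. The recording tableau Q records, in position (i, j), the step at which that cell was added to P.
  Insert 2 (step 1): P = [2];  Q = [1]
  Insert 5 (step 2): P = [2, 5];  Q = [1, 2]
  Insert 1 (step 3): P = [1, 5] / [2];  Q = [1, 2] / [3]
  Insert 3 (step 4): P = [1, 3] / [2, 5];  Q = [1, 2] / [3, 4]
  Insert 4 (step 5): P = [1, 3, 4] / [2, 5];  Q = [1, 2, 5] / [3, 4]
Final shape: (3, 2).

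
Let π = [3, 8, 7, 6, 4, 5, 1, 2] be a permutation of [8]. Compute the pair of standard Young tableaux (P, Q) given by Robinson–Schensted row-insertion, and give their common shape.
P = [1, 2, 5] / [3, 4] / [6] / [7] / [8];  Q = [1, 2, 6] / [3, 8] / [4] / [5] / [7];  common shape = (3, 2, 1, 1, 1)

Row-insert the values π_1, π_2, … into P one at a time, bumping the leftmost entry strictly greater than the inserted value down to the next row. The recording tableau Q records, in position (i, j), the step at which that cell was added to P.
  Insert 3 (step 1): P = [3];  Q = [1]
  Insert 8 (step 2): P = [3, 8];  Q = [1, 2]
  Insert 7 (step 3): P = [3, 7] / [8];  Q = [1, 2] / [3]
  Insert 6 (step 4): P = [3, 6] / [7] / [8];  Q = [1, 2] / [3] / [4]
  Insert 4 (step 5): P = [3, 4] / [6] / [7] / [8];  Q = [1, 2] / [3] / [4] / [5]
  Insert 5 (step 6): P = [3, 4, 5] / [6] / [7] / [8];  Q = [1, 2, 6] / [3] / [4] / [5]
  Insert 1 (step 7): P = [1, 4, 5] / [3] / [6] / [7] / [8];  Q = [1, 2, 6] / [3] / [4] / [5] / [7]
  Insert 2 (step 8): P = [1, 2, 5] / [3, 4] / [6] / [7] / [8];  Q = [1, 2, 6] / [3, 8] / [4] / [5] / [7]
Final shape: (3, 2, 1, 1, 1).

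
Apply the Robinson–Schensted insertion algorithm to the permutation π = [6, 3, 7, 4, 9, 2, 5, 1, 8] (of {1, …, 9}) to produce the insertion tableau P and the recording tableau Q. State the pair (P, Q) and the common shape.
P = [1, 4, 5, 8] / [2, 7, 9] / [3] / [6];  Q = [1, 3, 5, 9] / [2, 4, 7] / [6] / [8];  common shape = (4, 3, 1, 1)

Row-insert the values π_1, π_2, … into P one at a time, bumping the leftmost entry strictly greater than the inserted value down to the next row. The recording tableau Q records, in position (i, j), the step at which that cell was added to P.
  Insert 6 (step 1): P = [6];  Q = [1]
  Insert 3 (step 2): P = [3] / [6];  Q = [1] / [2]
  Insert 7 (step 3): P = [3, 7] / [6];  Q = [1, 3] / [2]
  Insert 4 (step 4): P = [3, 4] / [6, 7];  Q = [1, 3] / [2, 4]
  Insert 9 (step 5): P = [3, 4, 9] / [6, 7];  Q = [1, 3, 5] / [2, 4]
  Insert 2 (step 6): P = [2, 4, 9] / [3, 7] / [6];  Q = [1, 3, 5] / [2, 4] / [6]
  Insert 5 (step 7): P = [2, 4, 5] / [3, 7, 9] / [6];  Q = [1, 3, 5] / [2, 4, 7] / [6]
  Insert 1 (step 8): P = [1, 4, 5] / [2, 7, 9] / [3] / [6];  Q = [1, 3, 5] / [2, 4, 7] / [6] / [8]
  Insert 8 (step 9): P = [1, 4, 5, 8] / [2, 7, 9] / [3] / [6];  Q = [1, 3, 5, 9] / [2, 4, 7] / [6] / [8]
Final shape: (4, 3, 1, 1).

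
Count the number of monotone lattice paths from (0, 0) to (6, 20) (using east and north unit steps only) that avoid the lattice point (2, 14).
Number of paths = 205030

Total paths from (0, 0) to (6, 20): C(26, 6) = 230230. Paths through (2, 14): (paths (0, 0) → (2, 14)) × (paths (2, 14) → (6, 20)) = C(16, 2) · C(10, 4) = 120 · 210 = 25200. Avoidance count = 230230 − 25200 = 205030.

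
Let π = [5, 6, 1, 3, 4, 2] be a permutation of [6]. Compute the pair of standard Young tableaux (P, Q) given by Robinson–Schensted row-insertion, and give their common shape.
P = [1, 2, 4] / [3, 6] / [5];  Q = [1, 2, 5] / [3, 4] / [6];  common shape = (3, 2, 1)

Row-insert the values π_1, π_2, … into P one at a time, bumping the leftmost entry strictly greater than the inserted value down to the next row. The recording tableau Q records, in position (i, j), the step at which that cell was added to P.
  Insert 5 (step 1): P = [5];  Q = [1]
  Insert 6 (step 2): P = [5, 6];  Q = [1, 2]
  Insert 1 (step 3): P = [1, 6] / [5];  Q = [1, 2] / [3]
  Insert 3 (step 4): P = [1, 3] / [5, 6];  Q = [1, 2] / [3, 4]
  Insert 4 (step 5): P = [1, 3, 4] / [5, 6];  Q = [1, 2, 5] / [3, 4]
  Insert 2 (step 6): P = [1, 2, 4] / [3, 6] / [5];  Q = [1, 2, 5] / [3, 4] / [6]
Final shape: (3, 2, 1).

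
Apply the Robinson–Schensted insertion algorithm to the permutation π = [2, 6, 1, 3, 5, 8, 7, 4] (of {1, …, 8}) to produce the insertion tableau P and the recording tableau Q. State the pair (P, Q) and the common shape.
P = [1, 3, 4, 7] / [2, 5, 8] / [6];  Q = [1, 2, 5, 6] / [3, 4, 7] / [8];  common shape = (4, 3, 1)

Row-insert the values π_1, π_2, … into P one at a time, bumping the leftmost entry strictly greater than the inserted value down to the next row. The recording tableau Q records, in position (i, j), the step at which that cell was added to P.
  Insert 2 (step 1): P = [2];  Q = [1]
  Insert 6 (step 2): P = [2, 6];  Q = [1, 2]
  Insert 1 (step 3): P = [1, 6] / [2];  Q = [1, 2] / [3]
  Insert 3 (step 4): P = [1, 3] / [2, 6];  Q = [1, 2] / [3, 4]
  Insert 5 (step 5): P = [1, 3, 5] / [2, 6];  Q = [1, 2, 5] / [3, 4]
  Insert 8 (step 6): P = [1, 3, 5, 8] / [2, 6];  Q = [1, 2, 5, 6] / [3, 4]
  Insert 7 (step 7): P = [1, 3, 5, 7] / [2, 6, 8];  Q = [1, 2, 5, 6] / [3, 4, 7]
  Insert 4 (step 8): P = [1, 3, 4, 7] / [2, 5, 8] / [6];  Q = [1, 2, 5, 6] / [3, 4, 7] / [8]
Final shape: (4, 3, 1).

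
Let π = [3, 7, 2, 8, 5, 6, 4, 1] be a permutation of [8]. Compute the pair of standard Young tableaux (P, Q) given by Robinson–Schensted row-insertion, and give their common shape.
P = [1, 4, 6] / [2, 5, 8] / [3] / [7];  Q = [1, 2, 4] / [3, 5, 6] / [7] / [8];  common shape = (3, 3, 1, 1)

Row-insert the values π_1, π_2, … into P one at a time, bumping the leftmost entry strictly greater than the inserted value down to the next row. The recording tableau Q records, in position (i, j), the step at which that cell was added to P.
  Insert 3 (step 1): P = [3];  Q = [1]
  Insert 7 (step 2): P = [3, 7];  Q = [1, 2]
  Insert 2 (step 3): P = [2, 7] / [3];  Q = [1, 2] / [3]
  Insert 8 (step 4): P = [2, 7, 8] / [3];  Q = [1, 2, 4] / [3]
  Insert 5 (step 5): P = [2, 5, 8] / [3, 7];  Q = [1, 2, 4] / [3, 5]
  Insert 6 (step 6): P = [2, 5, 6] / [3, 7, 8];  Q = [1, 2, 4] / [3, 5, 6]
  Insert 4 (step 7): P = [2, 4, 6] / [3, 5, 8] / [7];  Q = [1, 2, 4] / [3, 5, 6] / [7]
  Insert 1 (step 8): P = [1, 4, 6] / [2, 5, 8] / [3] / [7];  Q = [1, 2, 4] / [3, 5, 6] / [7] / [8]
Final shape: (3, 3, 1, 1).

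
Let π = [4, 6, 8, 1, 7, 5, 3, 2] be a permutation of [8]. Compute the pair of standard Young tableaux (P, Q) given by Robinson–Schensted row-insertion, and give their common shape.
P = [1, 2, 7] / [3, 5] / [4] / [6] / [8];  Q = [1, 2, 3] / [4, 5] / [6] / [7] / [8];  common shape = (3, 2, 1, 1, 1)

Row-insert the values π_1, π_2, … into P one at a time, bumping the leftmost entry strictly greater than the inserted value down to the next row. The recording tableau Q records, in position (i, j), the step at which that cell was added to P.
  Insert 4 (step 1): P = [4];  Q = [1]
  Insert 6 (step 2): P = [4, 6];  Q = [1, 2]
  Insert 8 (step 3): P = [4, 6, 8];  Q = [1, 2, 3]
  Insert 1 (step 4): P = [1, 6, 8] / [4];  Q = [1, 2, 3] / [4]
  Insert 7 (step 5): P = [1, 6, 7] / [4, 8];  Q = [1, 2, 3] / [4, 5]
  Insert 5 (step 6): P = [1, 5, 7] / [4, 6] / [8];  Q = [1, 2, 3] / [4, 5] / [6]
  Insert 3 (step 7): P = [1, 3, 7] / [4, 5] / [6] / [8];  Q = [1, 2, 3] / [4, 5] / [6] / [7]
  Insert 2 (step 8): P = [1, 2, 7] / [3, 5] / [4] / [6] / [8];  Q = [1, 2, 3] / [4, 5] / [6] / [7] / [8]
Final shape: (3, 2, 1, 1, 1).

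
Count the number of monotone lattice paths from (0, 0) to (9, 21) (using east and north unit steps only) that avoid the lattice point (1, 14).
Number of paths = 14210625

Total paths from (0, 0) to (9, 21): C(30, 9) = 14307150. Paths through (1, 14): (paths (0, 0) → (1, 14)) × (paths (1, 14) → (9, 21)) = C(15, 1) · C(15, 8) = 15 · 6435 = 96525. Avoidance count = 14307150 − 96525 = 14210625.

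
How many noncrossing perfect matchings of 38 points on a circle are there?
C_19 = 1767263190

These noncrossing handshakes are counted by the Catalan number C_n = (1/(n + 1)) · C(2n, n). For n = 19: C_19 = (1/20) · C(38, 19) = 35345263800/20 = 1767263190.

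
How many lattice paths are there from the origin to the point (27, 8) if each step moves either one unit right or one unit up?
Number of paths = 23535820

A monotone lattice path from (0, 0) to (27, 8) consists of 27 east steps and 8 north steps in some order, so it is determined by which 27 of the 35 steps are east. The count is C(35, 27) = 23535820.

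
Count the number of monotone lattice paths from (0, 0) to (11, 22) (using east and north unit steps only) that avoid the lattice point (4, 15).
Number of paths = 180234288

Total paths from (0, 0) to (11, 22): C(33, 11) = 193536720. Paths through (4, 15): (paths (0, 0) → (4, 15)) × (paths (4, 15) → (11, 22)) = C(19, 4) · C(14, 7) = 3876 · 3432 = 13302432. Avoidance count = 193536720 − 13302432 = 180234288.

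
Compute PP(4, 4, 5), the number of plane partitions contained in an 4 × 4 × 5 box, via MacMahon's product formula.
PP(4, 4, 5) = 1646568

Evaluate the triple product over i = 1..4, j = 1..4, k = 1..5. The factors are (2/1) · (3/2) · (4/3) · (5/4) · (6/5) · (3/2) · (4/3) · (5/4) · … (80 factors total). The numerators and denominators telescope so the product is an integer; carrying out the multiplication exactly gives PP(4, 4, 5) = 1646568.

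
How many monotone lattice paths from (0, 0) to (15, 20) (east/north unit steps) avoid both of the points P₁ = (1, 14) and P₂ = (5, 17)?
Number of paths = 3239980386

Inclusion–exclusion. Total paths: C(35, 15) = 3247943160. Through P₁: C(15, 1)·C(20, 14) = 581400. Through P₂: C(22, 5)·C(13, 10) = 7531524. Since P₁ is strictly southwest of P₂, a monotone path through both must visit P₁ then P₂; paths through both = C(15, 1)·C(7, 4)·C(13, 10) = 150150. Avoid both = 3247943160 − 581400 − 7531524 + 150150 = 3239980386.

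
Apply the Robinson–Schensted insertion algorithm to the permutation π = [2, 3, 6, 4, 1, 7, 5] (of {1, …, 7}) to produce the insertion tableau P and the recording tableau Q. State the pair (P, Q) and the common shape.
P = [1, 3, 4, 5] / [2, 7] / [6];  Q = [1, 2, 3, 6] / [4, 7] / [5];  common shape = (4, 2, 1)

Row-insert the values π_1, π_2, … into P one at a time, bumping the leftmost entry strictly greater than the inserted value down to the next row. The recording tableau Q records, in position (i, j), the step at which that cell was added to P.
  Insert 2 (step 1): P = [2];  Q = [1]
  Insert 3 (step 2): P = [2, 3];  Q = [1, 2]
  Insert 6 (step 3): P = [2, 3, 6];  Q = [1, 2, 3]
  Insert 4 (step 4): P = [2, 3, 4] / [6];  Q = [1, 2, 3] / [4]
  Insert 1 (step 5): P = [1, 3, 4] / [2] / [6];  Q = [1, 2, 3] / [4] / [5]
  Insert 7 (step 6): P = [1, 3, 4, 7] / [2] / [6];  Q = [1, 2, 3, 6] / [4] / [5]
  Insert 5 (step 7): P = [1, 3, 4, 5] / [2, 7] / [6];  Q = [1, 2, 3, 6] / [4, 7] / [5]
Final shape: (4, 2, 1).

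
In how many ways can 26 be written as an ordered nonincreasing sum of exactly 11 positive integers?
p(26, 11 parts) = 169

Partitions of n into exactly k parts are in bijection with partitions of n − k into at most k parts (subtract 1 from each part). So p(26, exactly 11) = p(15, parts ≤ 11). Computing via the recurrence p(m, j) = p(m, j−1) + p(m−j, j) gives 169.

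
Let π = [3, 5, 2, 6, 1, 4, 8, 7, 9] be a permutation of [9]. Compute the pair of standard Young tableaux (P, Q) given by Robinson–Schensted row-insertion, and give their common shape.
P = [1, 4, 6, 7, 9] / [2, 5, 8] / [3];  Q = [1, 2, 4, 7, 9] / [3, 6, 8] / [5];  common shape = (5, 3, 1)

Row-insert the values π_1, π_2, … into P one at a time, bumping the leftmost entry strictly greater than the inserted value down to the next row. The recording tableau Q records, in position (i, j), the step at which that cell was added to P.
  Insert 3 (step 1): P = [3];  Q = [1]
  Insert 5 (step 2): P = [3, 5];  Q = [1, 2]
  Insert 2 (step 3): P = [2, 5] / [3];  Q = [1, 2] / [3]
  Insert 6 (step 4): P = [2, 5, 6] / [3];  Q = [1, 2, 4] / [3]
  Insert 1 (step 5): P = [1, 5, 6] / [2] / [3];  Q = [1, 2, 4] / [3] / [5]
  Insert 4 (step 6): P = [1, 4, 6] / [2, 5] / [3];  Q = [1, 2, 4] / [3, 6] / [5]
  Insert 8 (step 7): P = [1, 4, 6, 8] / [2, 5] / [3];  Q = [1, 2, 4, 7] / [3, 6] / [5]
  Insert 7 (step 8): P = [1, 4, 6, 7] / [2, 5, 8] / [3];  Q = [1, 2, 4, 7] / [3, 6, 8] / [5]
  Insert 9 (step 9): P = [1, 4, 6, 7, 9] / [2, 5, 8] / [3];  Q = [1, 2, 4, 7, 9] / [3, 6, 8] / [5]
Final shape: (5, 3, 1).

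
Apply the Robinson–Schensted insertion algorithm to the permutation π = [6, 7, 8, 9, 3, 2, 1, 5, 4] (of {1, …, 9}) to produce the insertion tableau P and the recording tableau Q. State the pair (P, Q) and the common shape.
P = [1, 4, 8, 9] / [2, 5] / [3, 7] / [6];  Q = [1, 2, 3, 4] / [5, 8] / [6, 9] / [7];  common shape = (4, 2, 2, 1)

Row-insert the values π_1, π_2, … into P one at a time, bumping the leftmost entry strictly greater than the inserted value down to the next row. The recording tableau Q records, in position (i, j), the step at which that cell was added to P.
  Insert 6 (step 1): P = [6];  Q = [1]
  Insert 7 (step 2): P = [6, 7];  Q = [1, 2]
  Insert 8 (step 3): P = [6, 7, 8];  Q = [1, 2, 3]
  Insert 9 (step 4): P = [6, 7, 8, 9];  Q = [1, 2, 3, 4]
  Insert 3 (step 5): P = [3, 7, 8, 9] / [6];  Q = [1, 2, 3, 4] / [5]
  Insert 2 (step 6): P = [2, 7, 8, 9] / [3] / [6];  Q = [1, 2, 3, 4] / [5] / [6]
  Insert 1 (step 7): P = [1, 7, 8, 9] / [2] / [3] / [6];  Q = [1, 2, 3, 4] / [5] / [6] / [7]
  Insert 5 (step 8): P = [1, 5, 8, 9] / [2, 7] / [3] / [6];  Q = [1, 2, 3, 4] / [5, 8] / [6] / [7]
  Insert 4 (step 9): P = [1, 4, 8, 9] / [2, 5] / [3, 7] / [6];  Q = [1, 2, 3, 4] / [5, 8] / [6, 9] / [7]
Final shape: (4, 2, 2, 1).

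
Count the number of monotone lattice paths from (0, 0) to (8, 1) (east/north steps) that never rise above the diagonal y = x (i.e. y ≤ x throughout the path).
Number of paths = 8

By the reflection principle (André's argument), the number of monotone paths to (8, 1) with n ≤ m that never go above y = x is C(9, 8) − C(9, 9) = 9 − 1 = 8.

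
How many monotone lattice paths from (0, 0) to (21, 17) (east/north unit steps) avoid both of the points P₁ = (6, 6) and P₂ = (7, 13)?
Number of paths = 21427579860

Inclusion–exclusion. Total paths: C(38, 21) = 28781143380. Through P₁: C(12, 6)·C(26, 15) = 7138971840. Through P₂: C(20, 7)·C(18, 14) = 237211200. Since P₁ is strictly southwest of P₂, a monotone path through both must visit P₁ then P₂; paths through both = C(12, 6)·C(8, 1)·C(18, 14) = 22619520. Avoid both = 28781143380 − 7138971840 − 237211200 + 22619520 = 21427579860.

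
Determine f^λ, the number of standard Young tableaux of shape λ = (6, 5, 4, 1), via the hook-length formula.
# SYT of shape (6, 5, 4, 1) = 292864

Hook-length formula: f^λ = n! / Π hook(c), product over all cells c of the Young diagram. For λ = (6, 5, 4, 1), n = 16 boxes. Hook lengths by row (left-to-right, top-to-bottom): [9, 7, 6, 5, 3, 1]; [7, 5, 4, 3, 1]; [5, 3, 2, 1]; [1]. Product of hooks = 71442000. So f^λ = 16! / 71442000 = 20922789888000 / 71442000 = 292864.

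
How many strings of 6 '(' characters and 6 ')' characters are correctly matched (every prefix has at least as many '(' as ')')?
C_6 = 132

These balanced parentheses are counted by the Catalan number C_n = (1/(n + 1)) · C(2n, n). For n = 6: C_6 = (1/7) · C(12, 6) = 924/7 = 132.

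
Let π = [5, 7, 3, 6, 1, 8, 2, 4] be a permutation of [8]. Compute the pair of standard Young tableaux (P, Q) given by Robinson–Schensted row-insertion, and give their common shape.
P = [1, 2, 4] / [3, 6, 8] / [5, 7];  Q = [1, 2, 6] / [3, 4, 8] / [5, 7];  common shape = (3, 3, 2)

Row-insert the values π_1, π_2, … into P one at a time, bumping the leftmost entry strictly greater than the inserted value down to the next row. The recording tableau Q records, in position (i, j), the step at which that cell was added to P.
  Insert 5 (step 1): P = [5];  Q = [1]
  Insert 7 (step 2): P = [5, 7];  Q = [1, 2]
  Insert 3 (step 3): P = [3, 7] / [5];  Q = [1, 2] / [3]
  Insert 6 (step 4): P = [3, 6] / [5, 7];  Q = [1, 2] / [3, 4]
  Insert 1 (step 5): P = [1, 6] / [3, 7] / [5];  Q = [1, 2] / [3, 4] / [5]
  Insert 8 (step 6): P = [1, 6, 8] / [3, 7] / [5];  Q = [1, 2, 6] / [3, 4] / [5]
  Insert 2 (step 7): P = [1, 2, 8] / [3, 6] / [5, 7];  Q = [1, 2, 6] / [3, 4] / [5, 7]
  Insert 4 (step 8): P = [1, 2, 4] / [3, 6, 8] / [5, 7];  Q = [1, 2, 6] / [3, 4, 8] / [5, 7]
Final shape: (3, 3, 2).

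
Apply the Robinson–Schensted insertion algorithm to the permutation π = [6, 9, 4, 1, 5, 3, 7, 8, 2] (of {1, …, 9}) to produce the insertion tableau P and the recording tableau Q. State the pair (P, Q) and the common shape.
P = [1, 2, 7, 8] / [3, 5] / [4, 9] / [6];  Q = [1, 2, 7, 8] / [3, 5] / [4, 6] / [9];  common shape = (4, 2, 2, 1)

Row-insert the values π_1, π_2, … into P one at a time, bumping the leftmost entry strictly greater than the inserted value down to the next row. The recording tableau Q records, in position (i, j), the step at which that cell was added to P.
  Insert 6 (step 1): P = [6];  Q = [1]
  Insert 9 (step 2): P = [6, 9];  Q = [1, 2]
  Insert 4 (step 3): P = [4, 9] / [6];  Q = [1, 2] / [3]
  Insert 1 (step 4): P = [1, 9] / [4] / [6];  Q = [1, 2] / [3] / [4]
  Insert 5 (step 5): P = [1, 5] / [4, 9] / [6];  Q = [1, 2] / [3, 5] / [4]
  Insert 3 (step 6): P = [1, 3] / [4, 5] / [6, 9];  Q = [1, 2] / [3, 5] / [4, 6]
  Insert 7 (step 7): P = [1, 3, 7] / [4, 5] / [6, 9];  Q = [1, 2, 7] / [3, 5] / [4, 6]
  Insert 8 (step 8): P = [1, 3, 7, 8] / [4, 5] / [6, 9];  Q = [1, 2, 7, 8] / [3, 5] / [4, 6]
  Insert 2 (step 9): P = [1, 2, 7, 8] / [3, 5] / [4, 9] / [6];  Q = [1, 2, 7, 8] / [3, 5] / [4, 6] / [9]
Final shape: (4, 2, 2, 1).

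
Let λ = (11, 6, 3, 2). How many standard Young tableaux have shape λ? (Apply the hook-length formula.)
# SYT of shape (11, 6, 3, 2) = 230234400

Hook-length formula: f^λ = n! / Π hook(c), product over all cells c of the Young diagram. For λ = (11, 6, 3, 2), n = 22 boxes. Hook lengths by row (left-to-right, top-to-bottom): [14, 13, 11, 9, 8, 7, 5, 4, 3, 2, 1]; [8, 7, 5, 3, 2, 1]; [4, 3, 1]; [2, 1]. Product of hooks = 4881984307200. So f^λ = 22! / 4881984307200 = 1124000727777607680000 / 4881984307200 = 230234400.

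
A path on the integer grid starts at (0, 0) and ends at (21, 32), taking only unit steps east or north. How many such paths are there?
Number of paths = 317986441828055

A monotone lattice path from (0, 0) to (21, 32) consists of 21 east steps and 32 north steps in some order, so it is determined by which 21 of the 53 steps are east. The count is C(53, 21) = 317986441828055.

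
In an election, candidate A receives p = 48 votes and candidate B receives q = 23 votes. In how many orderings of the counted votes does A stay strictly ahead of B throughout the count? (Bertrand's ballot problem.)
Strict-lead orderings = 933129303062092500

Total orderings of the 71 votes with 48 for A: C(71, 48) = 2650087220696342700. By the Bertrand ballot formula (Cycle Lemma / reflection principle), the number of orderings in which A is strictly ahead of B throughout is (p − q)/(p + q) · C(p + q, p) = (48 − 23)/(48 + 23) · 2650087220696342700 = 933129303062092500.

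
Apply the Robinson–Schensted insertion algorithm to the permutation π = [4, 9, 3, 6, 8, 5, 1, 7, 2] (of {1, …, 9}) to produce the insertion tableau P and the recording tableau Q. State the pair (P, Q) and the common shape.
P = [1, 2, 7] / [3, 5, 8] / [4, 6] / [9];  Q = [1, 2, 5] / [3, 4, 8] / [6, 9] / [7];  common shape = (3, 3, 2, 1)

Row-insert the values π_1, π_2, … into P one at a time, bumping the leftmost entry strictly greater than the inserted value down to the next row. The recording tableau Q records, in position (i, j), the step at which that cell was added to P.
  Insert 4 (step 1): P = [4];  Q = [1]
  Insert 9 (step 2): P = [4, 9];  Q = [1, 2]
  Insert 3 (step 3): P = [3, 9] / [4];  Q = [1, 2] / [3]
  Insert 6 (step 4): P = [3, 6] / [4, 9];  Q = [1, 2] / [3, 4]
  Insert 8 (step 5): P = [3, 6, 8] / [4, 9];  Q = [1, 2, 5] / [3, 4]
  Insert 5 (step 6): P = [3, 5, 8] / [4, 6] / [9];  Q = [1, 2, 5] / [3, 4] / [6]
  Insert 1 (step 7): P = [1, 5, 8] / [3, 6] / [4] / [9];  Q = [1, 2, 5] / [3, 4] / [6] / [7]
  Insert 7 (step 8): P = [1, 5, 7] / [3, 6, 8] / [4] / [9];  Q = [1, 2, 5] / [3, 4, 8] / [6] / [7]
  Insert 2 (step 9): P = [1, 2, 7] / [3, 5, 8] / [4, 6] / [9];  Q = [1, 2, 5] / [3, 4, 8] / [6, 9] / [7]
Final shape: (3, 3, 2, 1).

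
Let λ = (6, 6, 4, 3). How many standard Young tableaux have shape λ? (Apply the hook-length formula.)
# SYT of shape (6, 6, 4, 3) = 8314020

Hook-length formula: f^λ = n! / Π hook(c), product over all cells c of the Young diagram. For λ = (6, 6, 4, 3), n = 19 boxes. Hook lengths by row (left-to-right, top-to-bottom): [9, 8, 7, 5, 3, 2]; [8, 7, 6, 4, 2, 1]; [5, 4, 3, 1]; [3, 2, 1]. Product of hooks = 14631321600. So f^λ = 19! / 14631321600 = 121645100408832000 / 14631321600 = 8314020.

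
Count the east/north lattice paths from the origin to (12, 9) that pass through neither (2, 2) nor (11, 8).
Number of paths = 86138

Inclusion–exclusion. Total paths: C(21, 12) = 293930. Through P₁: C(4, 2)·C(17, 10) = 116688. Through P₂: C(19, 11)·C(2, 1) = 151164. Since P₁ is strictly southwest of P₂, a monotone path through both must visit P₁ then P₂; paths through both = C(4, 2)·C(15, 9)·C(2, 1) = 60060. Avoid both = 293930 − 116688 − 151164 + 60060 = 86138.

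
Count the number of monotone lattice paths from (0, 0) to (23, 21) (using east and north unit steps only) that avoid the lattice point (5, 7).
Number of paths = 1639239404880

Total paths from (0, 0) to (23, 21): C(44, 23) = 2012616400080. Paths through (5, 7): (paths (0, 0) → (5, 7)) × (paths (5, 7) → (23, 21)) = C(12, 5) · C(32, 18) = 792 · 471435600 = 373376995200. Avoidance count = 2012616400080 − 373376995200 = 1639239404880.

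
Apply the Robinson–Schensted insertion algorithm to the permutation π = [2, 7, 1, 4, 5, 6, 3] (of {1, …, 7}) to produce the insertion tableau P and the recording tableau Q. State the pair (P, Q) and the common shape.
P = [1, 3, 5, 6] / [2, 4] / [7];  Q = [1, 2, 5, 6] / [3, 4] / [7];  common shape = (4, 2, 1)

Row-insert the values π_1, π_2, … into P one at a time, bumping the leftmost entry strictly greater than the inserted value down to the next row. The recording tableau Q records, in position (i, j), the step at which that cell was added to P.
  Insert 2 (step 1): P = [2];  Q = [1]
  Insert 7 (step 2): P = [2, 7];  Q = [1, 2]
  Insert 1 (step 3): P = [1, 7] / [2];  Q = [1, 2] / [3]
  Insert 4 (step 4): P = [1, 4] / [2, 7];  Q = [1, 2] / [3, 4]
  Insert 5 (step 5): P = [1, 4, 5] / [2, 7];  Q = [1, 2, 5] / [3, 4]
  Insert 6 (step 6): P = [1, 4, 5, 6] / [2, 7];  Q = [1, 2, 5, 6] / [3, 4]
  Insert 3 (step 7): P = [1, 3, 5, 6] / [2, 4] / [7];  Q = [1, 2, 5, 6] / [3, 4] / [7]
Final shape: (4, 2, 1).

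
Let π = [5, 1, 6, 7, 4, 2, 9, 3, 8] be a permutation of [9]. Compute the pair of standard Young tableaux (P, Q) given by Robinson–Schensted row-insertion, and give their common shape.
P = [1, 2, 3, 8] / [4, 6, 7, 9] / [5];  Q = [1, 3, 4, 7] / [2, 5, 8, 9] / [6];  common shape = (4, 4, 1)

Row-insert the values π_1, π_2, … into P one at a time, bumping the leftmost entry strictly greater than the inserted value down to the next row. The recording tableau Q records, in position (i, j), the step at which that cell was added to P.
  Insert 5 (step 1): P = [5];  Q = [1]
  Insert 1 (step 2): P = [1] / [5];  Q = [1] / [2]
  Insert 6 (step 3): P = [1, 6] / [5];  Q = [1, 3] / [2]
  Insert 7 (step 4): P = [1, 6, 7] / [5];  Q = [1, 3, 4] / [2]
  Insert 4 (step 5): P = [1, 4, 7] / [5, 6];  Q = [1, 3, 4] / [2, 5]
  Insert 2 (step 6): P = [1, 2, 7] / [4, 6] / [5];  Q = [1, 3, 4] / [2, 5] / [6]
  Insert 9 (step 7): P = [1, 2, 7, 9] / [4, 6] / [5];  Q = [1, 3, 4, 7] / [2, 5] / [6]
  Insert 3 (step 8): P = [1, 2, 3, 9] / [4, 6, 7] / [5];  Q = [1, 3, 4, 7] / [2, 5, 8] / [6]
  Insert 8 (step 9): P = [1, 2, 3, 8] / [4, 6, 7, 9] / [5];  Q = [1, 3, 4, 7] / [2, 5, 8, 9] / [6]
Final shape: (4, 4, 1).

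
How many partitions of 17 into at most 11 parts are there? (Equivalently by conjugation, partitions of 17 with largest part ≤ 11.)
p(17, parts ≤ 11) = 278

Use the recurrence p(n, m) = p(n, m−1) + p(n−m, m): either the largest part is < m (count p(n, m−1)) or the largest part is exactly m (remove one copy of m, count p(n−m, m)). With p(0, ·) = 1 this gives p(17, parts ≤ 11) = 278. (By conjugating Young diagrams, this also counts partitions of 17 into at most 11 parts.)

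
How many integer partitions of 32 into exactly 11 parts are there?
p(32, 11 parts) = 695

Partitions of n into exactly k parts are in bijection with partitions of n − k into at most k parts (subtract 1 from each part). So p(32, exactly 11) = p(21, parts ≤ 11). Computing via the recurrence p(m, j) = p(m, j−1) + p(m−j, j) gives 695.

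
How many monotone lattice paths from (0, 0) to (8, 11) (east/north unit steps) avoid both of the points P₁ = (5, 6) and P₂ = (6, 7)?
Number of paths = 37830

Inclusion–exclusion. Total paths: C(19, 8) = 75582. Through P₁: C(11, 5)·C(8, 3) = 25872. Through P₂: C(13, 6)·C(6, 2) = 25740. Since P₁ is strictly southwest of P₂, a monotone path through both must visit P₁ then P₂; paths through both = C(11, 5)·C(2, 1)·C(6, 2) = 13860. Avoid both = 75582 − 25872 − 25740 + 13860 = 37830.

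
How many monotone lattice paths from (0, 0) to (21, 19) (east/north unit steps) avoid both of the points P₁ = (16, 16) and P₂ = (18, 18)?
Number of paths = 75747294720

Inclusion–exclusion. Total paths: C(40, 21) = 131282408400. Through P₁: C(32, 16)·C(8, 5) = 33660501840. Through P₂: C(36, 18)·C(4, 3) = 36300541200. Since P₁ is strictly southwest of P₂, a monotone path through both must visit P₁ then P₂; paths through both = C(32, 16)·C(4, 2)·C(4, 3) = 14425929360. Avoid both = 131282408400 − 33660501840 − 36300541200 + 14425929360 = 75747294720.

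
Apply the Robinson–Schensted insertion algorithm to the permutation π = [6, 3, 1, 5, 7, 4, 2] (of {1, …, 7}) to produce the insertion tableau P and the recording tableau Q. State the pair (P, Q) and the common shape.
P = [1, 2, 7] / [3, 4] / [5] / [6];  Q = [1, 4, 5] / [2, 6] / [3] / [7];  common shape = (3, 2, 1, 1)

Row-insert the values π_1, π_2, … into P one at a time, bumping the leftmost entry strictly greater than the inserted value down to the next row. The recording tableau Q records, in position (i, j), the step at which that cell was added to P.
  Insert 6 (step 1): P = [6];  Q = [1]
  Insert 3 (step 2): P = [3] / [6];  Q = [1] / [2]
  Insert 1 (step 3): P = [1] / [3] / [6];  Q = [1] / [2] / [3]
  Insert 5 (step 4): P = [1, 5] / [3] / [6];  Q = [1, 4] / [2] / [3]
  Insert 7 (step 5): P = [1, 5, 7] / [3] / [6];  Q = [1, 4, 5] / [2] / [3]
  Insert 4 (step 6): P = [1, 4, 7] / [3, 5] / [6];  Q = [1, 4, 5] / [2, 6] / [3]
  Insert 2 (step 7): P = [1, 2, 7] / [3, 4] / [5] / [6];  Q = [1, 4, 5] / [2, 6] / [3] / [7]
Final shape: (3, 2, 1, 1).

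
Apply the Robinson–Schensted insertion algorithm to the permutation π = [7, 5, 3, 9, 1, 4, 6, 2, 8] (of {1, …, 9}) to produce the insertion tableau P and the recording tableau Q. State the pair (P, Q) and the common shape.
P = [1, 2, 6, 8] / [3, 4] / [5, 9] / [7];  Q = [1, 4, 7, 9] / [2, 6] / [3, 8] / [5];  common shape = (4, 2, 2, 1)

Row-insert the values π_1, π_2, … into P one at a time, bumping the leftmost entry strictly greater than the inserted value down to the next row. The recording tableau Q records, in position (i, j), the step at which that cell was added to P.
  Insert 7 (step 1): P = [7];  Q = [1]
  Insert 5 (step 2): P = [5] / [7];  Q = [1] / [2]
  Insert 3 (step 3): P = [3] / [5] / [7];  Q = [1] / [2] / [3]
  Insert 9 (step 4): P = [3, 9] / [5] / [7];  Q = [1, 4] / [2] / [3]
  Insert 1 (step 5): P = [1, 9] / [3] / [5] / [7];  Q = [1, 4] / [2] / [3] / [5]
  Insert 4 (step 6): P = [1, 4] / [3, 9] / [5] / [7];  Q = [1, 4] / [2, 6] / [3] / [5]
  Insert 6 (step 7): P = [1, 4, 6] / [3, 9] / [5] / [7];  Q = [1, 4, 7] / [2, 6] / [3] / [5]
  Insert 2 (step 8): P = [1, 2, 6] / [3, 4] / [5, 9] / [7];  Q = [1, 4, 7] / [2, 6] / [3, 8] / [5]
  Insert 8 (step 9): P = [1, 2, 6, 8] / [3, 4] / [5, 9] / [7];  Q = [1, 4, 7, 9] / [2, 6] / [3, 8] / [5]
Final shape: (4, 2, 2, 1).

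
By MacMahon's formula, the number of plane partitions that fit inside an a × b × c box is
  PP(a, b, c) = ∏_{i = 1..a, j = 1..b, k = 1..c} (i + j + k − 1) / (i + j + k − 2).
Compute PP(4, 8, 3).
PP(4, 8, 3) = 4723719

Evaluate the triple product over i = 1..4, j = 1..8, k = 1..3. The factors are (2/1) · (3/2) · (4/3) · (3/2) · (4/3) · (5/4) · (4/3) · (5/4) · … (96 factors total). The numerators and denominators telescope so the product is an integer; carrying out the multiplication exactly gives PP(4, 8, 3) = 4723719.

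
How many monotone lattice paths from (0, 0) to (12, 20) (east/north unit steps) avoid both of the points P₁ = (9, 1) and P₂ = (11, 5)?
Number of paths = 225709952

Inclusion–exclusion. Total paths: C(32, 12) = 225792840. Through P₁: C(10, 9)·C(22, 3) = 15400. Through P₂: C(16, 11)·C(16, 1) = 69888. Since P₁ is strictly southwest of P₂, a monotone path through both must visit P₁ then P₂; paths through both = C(10, 9)·C(6, 2)·C(16, 1) = 2400. Avoid both = 225792840 − 15400 − 69888 + 2400 = 225709952.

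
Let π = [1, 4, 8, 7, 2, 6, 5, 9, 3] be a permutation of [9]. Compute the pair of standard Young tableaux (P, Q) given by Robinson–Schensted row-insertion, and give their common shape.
P = [1, 2, 3, 9] / [4, 5] / [6] / [7] / [8];  Q = [1, 2, 3, 8] / [4, 6] / [5] / [7] / [9];  common shape = (4, 2, 1, 1, 1)

Row-insert the values π_1, π_2, … into P one at a time, bumping the leftmost entry strictly greater than the inserted value down to the next row. The recording tableau Q records, in position (i, j), the step at which that cell was added to P.
  Insert 1 (step 1): P = [1];  Q = [1]
  Insert 4 (step 2): P = [1, 4];  Q = [1, 2]
  Insert 8 (step 3): P = [1, 4, 8];  Q = [1, 2, 3]
  Insert 7 (step 4): P = [1, 4, 7] / [8];  Q = [1, 2, 3] / [4]
  Insert 2 (step 5): P = [1, 2, 7] / [4] / [8];  Q = [1, 2, 3] / [4] / [5]
  Insert 6 (step 6): P = [1, 2, 6] / [4, 7] / [8];  Q = [1, 2, 3] / [4, 6] / [5]
  Insert 5 (step 7): P = [1, 2, 5] / [4, 6] / [7] / [8];  Q = [1, 2, 3] / [4, 6] / [5] / [7]
  Insert 9 (step 8): P = [1, 2, 5, 9] / [4, 6] / [7] / [8];  Q = [1, 2, 3, 8] / [4, 6] / [5] / [7]
  Insert 3 (step 9): P = [1, 2, 3, 9] / [4, 5] / [6] / [7] / [8];  Q = [1, 2, 3, 8] / [4, 6] / [5] / [7] / [9]
Final shape: (4, 2, 1, 1, 1).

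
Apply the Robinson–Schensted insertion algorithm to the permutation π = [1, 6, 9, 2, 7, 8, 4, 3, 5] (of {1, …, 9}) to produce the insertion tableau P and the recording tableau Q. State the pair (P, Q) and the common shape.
P = [1, 2, 3, 5] / [4, 7, 8] / [6] / [9];  Q = [1, 2, 3, 6] / [4, 5, 9] / [7] / [8];  common shape = (4, 3, 1, 1)

Row-insert the values π_1, π_2, … into P one at a time, bumping the leftmost entry strictly greater than the inserted value down to the next row. The recording tableau Q records, in position (i, j), the step at which that cell was added to P.
  Insert 1 (step 1): P = [1];  Q = [1]
  Insert 6 (step 2): P = [1, 6];  Q = [1, 2]
  Insert 9 (step 3): P = [1, 6, 9];  Q = [1, 2, 3]
  Insert 2 (step 4): P = [1, 2, 9] / [6];  Q = [1, 2, 3] / [4]
  Insert 7 (step 5): P = [1, 2, 7] / [6, 9];  Q = [1, 2, 3] / [4, 5]
  Insert 8 (step 6): P = [1, 2, 7, 8] / [6, 9];  Q = [1, 2, 3, 6] / [4, 5]
  Insert 4 (step 7): P = [1, 2, 4, 8] / [6, 7] / [9];  Q = [1, 2, 3, 6] / [4, 5] / [7]
  Insert 3 (step 8): P = [1, 2, 3, 8] / [4, 7] / [6] / [9];  Q = [1, 2, 3, 6] / [4, 5] / [7] / [8]
  Insert 5 (step 9): P = [1, 2, 3, 5] / [4, 7, 8] / [6] / [9];  Q = [1, 2, 3, 6] / [4, 5, 9] / [7] / [8]
Final shape: (4, 3, 1, 1).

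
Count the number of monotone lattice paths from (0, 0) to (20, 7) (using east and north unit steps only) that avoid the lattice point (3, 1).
Number of paths = 484242

Total paths from (0, 0) to (20, 7): C(27, 20) = 888030. Paths through (3, 1): (paths (0, 0) → (3, 1)) × (paths (3, 1) → (20, 7)) = C(4, 3) · C(23, 17) = 4 · 100947 = 403788. Avoidance count = 888030 − 403788 = 484242.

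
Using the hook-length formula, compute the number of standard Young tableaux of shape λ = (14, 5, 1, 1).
# SYT of shape (14, 5, 1, 1) = 1026000

Hook-length formula: f^λ = n! / Π hook(c), product over all cells c of the Young diagram. For λ = (14, 5, 1, 1), n = 21 boxes. Hook lengths by row (left-to-right, top-to-bottom): [17, 14, 13, 12, 11, 9, 8, 7, 6, 5, 4, 3, 2, 1]; [7, 4, 3, 2, 1]; [2]; [1]. Product of hooks = 49796239933440. So f^λ = 21! / 49796239933440 = 51090942171709440000 / 49796239933440 = 1026000.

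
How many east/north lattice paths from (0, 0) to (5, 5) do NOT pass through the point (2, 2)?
Number of paths = 132

Total paths from (0, 0) to (5, 5): C(10, 5) = 252. Paths through (2, 2): (paths (0, 0) → (2, 2)) × (paths (2, 2) → (5, 5)) = C(4, 2) · C(6, 3) = 6 · 20 = 120. Avoidance count = 252 − 120 = 132.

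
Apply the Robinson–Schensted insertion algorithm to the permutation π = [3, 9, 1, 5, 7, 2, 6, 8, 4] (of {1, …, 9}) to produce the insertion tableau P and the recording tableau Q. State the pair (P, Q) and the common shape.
P = [1, 2, 4, 8] / [3, 5, 6] / [7] / [9];  Q = [1, 2, 5, 8] / [3, 4, 7] / [6] / [9];  common shape = (4, 3, 1, 1)

Row-insert the values π_1, π_2, … into P one at a time, bumping the leftmost entry strictly greater than the inserted value down to the next row. The recording tableau Q records, in position (i, j), the step at which that cell was added to P.
  Insert 3 (step 1): P = [3];  Q = [1]
  Insert 9 (step 2): P = [3, 9];  Q = [1, 2]
  Insert 1 (step 3): P = [1, 9] / [3];  Q = [1, 2] / [3]
  Insert 5 (step 4): P = [1, 5] / [3, 9];  Q = [1, 2] / [3, 4]
  Insert 7 (step 5): P = [1, 5, 7] / [3, 9];  Q = [1, 2, 5] / [3, 4]
  Insert 2 (step 6): P = [1, 2, 7] / [3, 5] / [9];  Q = [1, 2, 5] / [3, 4] / [6]
  Insert 6 (step 7): P = [1, 2, 6] / [3, 5, 7] / [9];  Q = [1, 2, 5] / [3, 4, 7] / [6]
  Insert 8 (step 8): P = [1, 2, 6, 8] / [3, 5, 7] / [9];  Q = [1, 2, 5, 8] / [3, 4, 7] / [6]
  Insert 4 (step 9): P = [1, 2, 4, 8] / [3, 5, 6] / [7] / [9];  Q = [1, 2, 5, 8] / [3, 4, 7] / [6] / [9]
Final shape: (4, 3, 1, 1).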